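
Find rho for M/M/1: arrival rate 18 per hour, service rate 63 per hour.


rho = lambda/mu = 18/63 = 0.2857

0.2857


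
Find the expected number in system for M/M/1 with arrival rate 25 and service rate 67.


rho = 25/67; L = rho/(1-rho) = 0.6

0.6


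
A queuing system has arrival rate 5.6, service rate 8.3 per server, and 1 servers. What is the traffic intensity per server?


rho = lambda / (c * mu) = 5.6 / (1 * 8.3) = 0.6747

0.6747


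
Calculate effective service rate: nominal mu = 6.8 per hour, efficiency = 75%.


Effective rate = mu * efficiency = 6.8 * 0.75 = 5.1 per hour

5.1 per hour


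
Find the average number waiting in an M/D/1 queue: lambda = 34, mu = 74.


M/D/1: Lq = rho^2 / (2*(1-rho)) where rho = 34/74; Lq = 0.2

0.2


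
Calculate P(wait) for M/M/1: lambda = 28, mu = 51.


P(wait) = rho = lambda/mu = 28/51 = 0.549

0.549


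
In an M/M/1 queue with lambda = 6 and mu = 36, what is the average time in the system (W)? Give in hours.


W = 1/(mu - lambda) = 1/(36 - 6) = 0.0333 hours

0.0333 hours


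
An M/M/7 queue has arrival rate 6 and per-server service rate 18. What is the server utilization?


rho = lambda/(c*mu) = 6/(7*18) = 0.0476

0.0476


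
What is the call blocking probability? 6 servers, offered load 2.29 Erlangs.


B(N,A) = (A^N/N!) / sum(A^k/k!, k=0..N) with N=6, A=2.29 = 0.0205

0.0205


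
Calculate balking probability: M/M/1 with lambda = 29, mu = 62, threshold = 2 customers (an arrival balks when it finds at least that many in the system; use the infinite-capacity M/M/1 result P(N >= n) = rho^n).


P(N >= 2) = rho^2 = (29/62)^2 = 0.2188

0.2188


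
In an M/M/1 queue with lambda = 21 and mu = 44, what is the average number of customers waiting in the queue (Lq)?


rho = 21/44; Lq = rho^2/(1-rho) = 0.44

0.44


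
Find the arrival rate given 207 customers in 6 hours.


lambda = total arrivals / time = 207 / 6 = 34.5 per hour

34.5 per hour


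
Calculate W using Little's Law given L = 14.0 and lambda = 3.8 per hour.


W = L / lambda = 14.0 / 3.8 = 3.6842 hours

3.6842 hours


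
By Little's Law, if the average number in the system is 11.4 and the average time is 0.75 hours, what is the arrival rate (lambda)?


lambda = L / W = 11.4 / 0.75 = 15.2 per hour

15.2 per hour


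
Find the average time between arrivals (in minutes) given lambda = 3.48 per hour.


Mean interarrival time = 60/lambda = 60/3.48 = 17.24 minutes

17.24 minutes


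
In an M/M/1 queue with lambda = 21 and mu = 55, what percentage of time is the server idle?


Idle fraction = (1 - rho) * 100 = (1 - 21/55) * 100 = 61.8%

61.8%


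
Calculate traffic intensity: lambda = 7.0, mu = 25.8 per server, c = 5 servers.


rho = lambda / (c * mu) = 7.0 / (5 * 25.8) = 0.0543

0.0543


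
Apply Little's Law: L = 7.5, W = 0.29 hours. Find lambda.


lambda = L / W = 7.5 / 0.29 = 25.86 per hour

25.86 per hour


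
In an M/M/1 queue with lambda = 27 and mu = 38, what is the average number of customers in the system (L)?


rho = 27/38; L = rho/(1-rho) = 2.45

2.45


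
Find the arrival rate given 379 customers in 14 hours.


lambda = total arrivals / time = 379 / 14 = 27.07 per hour

27.07 per hour


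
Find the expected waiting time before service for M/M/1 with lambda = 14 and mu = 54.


rho = 14/54; Wq = rho/(mu - lambda) = 0.0065 hours

0.0065 hours


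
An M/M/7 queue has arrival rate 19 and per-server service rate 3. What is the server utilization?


rho = lambda/(c*mu) = 19/(7*3) = 0.9048

0.9048


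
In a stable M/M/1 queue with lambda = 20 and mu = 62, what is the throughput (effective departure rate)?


For a stable queue (lambda < mu), throughput = lambda = 20 per hour

20 per hour


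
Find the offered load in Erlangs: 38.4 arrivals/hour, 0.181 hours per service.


Offered load a = lambda * E[S] = 38.4 * 0.181 = 6.95 Erlangs

6.95 Erlangs


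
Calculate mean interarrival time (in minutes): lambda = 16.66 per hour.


Mean interarrival time = 60/lambda = 60/16.66 = 3.6 minutes

3.6 minutes


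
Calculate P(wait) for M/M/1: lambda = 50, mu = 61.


P(wait) = rho = lambda/mu = 50/61 = 0.8197

0.8197


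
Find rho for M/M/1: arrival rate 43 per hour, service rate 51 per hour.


rho = lambda/mu = 43/51 = 0.8431

0.8431


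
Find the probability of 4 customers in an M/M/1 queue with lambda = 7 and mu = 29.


rho = 7/29; P(n) = (1-rho)*rho^n = (1-7/29)*(7/29)^4 = 0.0026

0.0026


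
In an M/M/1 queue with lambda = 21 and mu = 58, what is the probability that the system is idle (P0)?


P0 = 1 - rho = 1 - 21/58 = 0.6379

0.6379


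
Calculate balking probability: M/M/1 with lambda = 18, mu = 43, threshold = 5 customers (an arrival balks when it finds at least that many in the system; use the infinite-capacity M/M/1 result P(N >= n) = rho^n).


P(N >= 5) = rho^5 = (18/43)^5 = 0.0129

0.0129


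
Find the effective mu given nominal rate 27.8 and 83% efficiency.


Effective rate = mu * efficiency = 27.8 * 0.83 = 23.07 per hour

23.07 per hour


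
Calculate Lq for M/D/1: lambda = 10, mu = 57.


M/D/1: Lq = rho^2 / (2*(1-rho)) where rho = 10/57; Lq = 0.02

0.02


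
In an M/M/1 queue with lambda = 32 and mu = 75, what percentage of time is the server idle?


Idle fraction = (1 - rho) * 100 = (1 - 32/75) * 100 = 57.3%

57.3%


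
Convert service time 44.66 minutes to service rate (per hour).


mu = 60 / avg_service_time = 60 / 44.66 = 1.34 per hour

1.34 per hour


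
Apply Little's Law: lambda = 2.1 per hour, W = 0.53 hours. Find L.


L = lambda * W = 2.1 * 0.53 = 1.11

1.11


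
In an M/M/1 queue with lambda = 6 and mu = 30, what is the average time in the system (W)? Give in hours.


W = 1/(mu - lambda) = 1/(30 - 6) = 0.0417 hours

0.0417 hours


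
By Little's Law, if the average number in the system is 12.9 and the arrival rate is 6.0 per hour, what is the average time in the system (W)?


W = L / lambda = 12.9 / 6.0 = 2.15 hours

2.15 hours


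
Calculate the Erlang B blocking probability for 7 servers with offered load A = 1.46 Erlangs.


B(N,A) = (A^N/N!) / sum(A^k/k!, k=0..N) with N=7, A=1.46 = 0.0007

0.0007


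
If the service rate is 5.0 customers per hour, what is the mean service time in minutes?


Mean service time = 60/mu = 60/5.0 = 12.0 minutes

12.0 minutes


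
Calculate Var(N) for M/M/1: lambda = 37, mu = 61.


rho = 37/61; Var(N) = rho/(1-rho)^2 = 3.92

3.92


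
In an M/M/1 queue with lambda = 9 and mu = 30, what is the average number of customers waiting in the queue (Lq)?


rho = 9/30; Lq = rho^2/(1-rho) = 0.13

0.13


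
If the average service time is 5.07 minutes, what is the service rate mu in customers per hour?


mu = 60 / avg_service_time = 60 / 5.07 = 11.83 per hour

11.83 per hour


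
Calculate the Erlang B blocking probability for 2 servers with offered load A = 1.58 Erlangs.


B(N,A) = (A^N/N!) / sum(A^k/k!, k=0..N) with N=2, A=1.58 = 0.3261

0.3261


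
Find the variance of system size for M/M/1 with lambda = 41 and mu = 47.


rho = 41/47; Var(N) = rho/(1-rho)^2 = 53.53

53.53


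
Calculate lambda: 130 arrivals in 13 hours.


lambda = total arrivals / time = 130 / 13 = 10.0 per hour

10.0 per hour


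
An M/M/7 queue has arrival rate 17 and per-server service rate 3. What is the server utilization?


rho = lambda/(c*mu) = 17/(7*3) = 0.8095

0.8095


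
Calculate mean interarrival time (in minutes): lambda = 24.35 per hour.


Mean interarrival time = 60/lambda = 60/24.35 = 2.46 minutes

2.46 minutes


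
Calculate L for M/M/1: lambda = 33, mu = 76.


rho = 33/76; L = rho/(1-rho) = 0.77

0.77


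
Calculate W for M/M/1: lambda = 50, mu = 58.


W = 1/(mu - lambda) = 1/(58 - 50) = 0.125 hours

0.125 hours


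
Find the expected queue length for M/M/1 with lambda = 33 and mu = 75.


rho = 33/75; Lq = rho^2/(1-rho) = 0.35

0.35


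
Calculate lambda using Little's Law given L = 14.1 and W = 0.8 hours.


lambda = L / W = 14.1 / 0.8 = 17.63 per hour

17.63 per hour


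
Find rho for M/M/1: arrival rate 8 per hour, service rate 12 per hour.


rho = lambda/mu = 8/12 = 0.6667

0.6667


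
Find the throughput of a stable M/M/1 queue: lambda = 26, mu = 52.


For a stable queue (lambda < mu), throughput = lambda = 26 per hour

26 per hour


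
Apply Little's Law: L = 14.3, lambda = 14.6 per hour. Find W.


W = L / lambda = 14.3 / 14.6 = 0.9795 hours

0.9795 hours


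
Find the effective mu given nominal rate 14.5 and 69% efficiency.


Effective rate = mu * efficiency = 14.5 * 0.69 = 10.01 per hour

10.01 per hour


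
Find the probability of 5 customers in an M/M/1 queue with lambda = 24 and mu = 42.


rho = 24/42; P(n) = (1-rho)*rho^n = (1-24/42)*(24/42)^5 = 0.0261

0.0261


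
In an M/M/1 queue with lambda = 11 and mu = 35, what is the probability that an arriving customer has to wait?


P(wait) = rho = lambda/mu = 11/35 = 0.3143

0.3143


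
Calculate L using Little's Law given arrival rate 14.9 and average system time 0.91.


L = lambda * W = 14.9 * 0.91 = 13.56

13.56


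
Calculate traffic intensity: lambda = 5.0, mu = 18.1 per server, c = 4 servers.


rho = lambda / (c * mu) = 5.0 / (4 * 18.1) = 0.0691

0.0691


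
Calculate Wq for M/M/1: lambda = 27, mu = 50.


rho = 27/50; Wq = rho/(mu - lambda) = 0.0235 hours

0.0235 hours


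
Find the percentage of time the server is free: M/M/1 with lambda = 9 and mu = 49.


Idle fraction = (1 - rho) * 100 = (1 - 9/49) * 100 = 81.6%

81.6%


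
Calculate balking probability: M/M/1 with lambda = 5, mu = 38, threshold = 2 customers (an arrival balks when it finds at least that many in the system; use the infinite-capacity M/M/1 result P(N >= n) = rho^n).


P(N >= 2) = rho^2 = (5/38)^2 = 0.0173

0.0173


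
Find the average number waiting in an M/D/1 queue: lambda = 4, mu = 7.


M/D/1: Lq = rho^2 / (2*(1-rho)) where rho = 4/7; Lq = 0.38

0.38


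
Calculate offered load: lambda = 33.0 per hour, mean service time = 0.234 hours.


Offered load a = lambda * E[S] = 33.0 * 0.234 = 7.72 Erlangs

7.72 Erlangs


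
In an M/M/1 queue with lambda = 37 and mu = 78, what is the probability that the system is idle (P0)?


P0 = 1 - rho = 1 - 37/78 = 0.5256

0.5256


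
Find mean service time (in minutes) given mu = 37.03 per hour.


Mean service time = 60/mu = 60/37.03 = 1.62 minutes

1.62 minutes


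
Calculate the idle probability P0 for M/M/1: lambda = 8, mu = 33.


P0 = 1 - rho = 1 - 8/33 = 0.7576

0.7576


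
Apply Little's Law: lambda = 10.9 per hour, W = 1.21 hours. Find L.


L = lambda * W = 10.9 * 1.21 = 13.19

13.19


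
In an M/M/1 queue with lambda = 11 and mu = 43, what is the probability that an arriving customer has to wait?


P(wait) = rho = lambda/mu = 11/43 = 0.2558

0.2558


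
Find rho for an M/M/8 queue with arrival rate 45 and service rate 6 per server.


rho = lambda/(c*mu) = 45/(8*6) = 0.9375

0.9375


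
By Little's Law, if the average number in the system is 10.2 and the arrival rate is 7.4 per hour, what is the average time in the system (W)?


W = L / lambda = 10.2 / 7.4 = 1.3784 hours

1.3784 hours


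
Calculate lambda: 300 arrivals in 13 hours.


lambda = total arrivals / time = 300 / 13 = 23.08 per hour

23.08 per hour


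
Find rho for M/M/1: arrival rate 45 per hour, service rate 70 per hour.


rho = lambda/mu = 45/70 = 0.6429

0.6429


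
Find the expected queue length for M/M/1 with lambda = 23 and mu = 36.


rho = 23/36; Lq = rho^2/(1-rho) = 1.13

1.13


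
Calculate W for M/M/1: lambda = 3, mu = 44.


W = 1/(mu - lambda) = 1/(44 - 3) = 0.0244 hours

0.0244 hours


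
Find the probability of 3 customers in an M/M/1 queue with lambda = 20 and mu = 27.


rho = 20/27; P(n) = (1-rho)*rho^n = (1-20/27)*(20/27)^3 = 0.1054

0.1054


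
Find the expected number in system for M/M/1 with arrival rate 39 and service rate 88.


rho = 39/88; L = rho/(1-rho) = 0.8

0.8


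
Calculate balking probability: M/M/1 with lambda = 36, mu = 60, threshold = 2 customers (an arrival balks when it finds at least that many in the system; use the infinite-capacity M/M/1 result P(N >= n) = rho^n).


P(N >= 2) = rho^2 = (36/60)^2 = 0.36

0.36


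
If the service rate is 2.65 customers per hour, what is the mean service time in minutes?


Mean service time = 60/mu = 60/2.65 = 22.64 minutes

22.64 minutes


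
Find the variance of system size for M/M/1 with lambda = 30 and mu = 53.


rho = 30/53; Var(N) = rho/(1-rho)^2 = 3.01

3.01


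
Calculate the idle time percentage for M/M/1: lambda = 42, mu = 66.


Idle fraction = (1 - rho) * 100 = (1 - 42/66) * 100 = 36.4%

36.4%


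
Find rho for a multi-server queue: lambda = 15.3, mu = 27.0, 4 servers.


rho = lambda / (c * mu) = 15.3 / (4 * 27.0) = 0.1417

0.1417


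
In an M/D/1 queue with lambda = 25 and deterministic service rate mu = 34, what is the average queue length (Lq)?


M/D/1: Lq = rho^2 / (2*(1-rho)) where rho = 25/34; Lq = 1.02

1.02


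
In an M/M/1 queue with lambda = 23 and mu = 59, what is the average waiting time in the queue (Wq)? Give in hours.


rho = 23/59; Wq = rho/(mu - lambda) = 0.0108 hours

0.0108 hours


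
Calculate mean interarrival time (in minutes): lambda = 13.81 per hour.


Mean interarrival time = 60/lambda = 60/13.81 = 4.34 minutes

4.34 minutes


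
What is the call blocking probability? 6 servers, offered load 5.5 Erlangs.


B(N,A) = (A^N/N!) / sum(A^k/k!, k=0..N) with N=6, A=5.5 = 0.229

0.229


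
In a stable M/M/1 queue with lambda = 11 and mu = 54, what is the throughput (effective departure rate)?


For a stable queue (lambda < mu), throughput = lambda = 11 per hour

11 per hour


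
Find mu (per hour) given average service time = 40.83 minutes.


mu = 60 / avg_service_time = 60 / 40.83 = 1.47 per hour

1.47 per hour


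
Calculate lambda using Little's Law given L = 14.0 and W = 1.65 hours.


lambda = L / W = 14.0 / 1.65 = 8.48 per hour

8.48 per hour


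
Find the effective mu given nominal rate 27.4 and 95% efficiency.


Effective rate = mu * efficiency = 27.4 * 0.95 = 26.03 per hour

26.03 per hour


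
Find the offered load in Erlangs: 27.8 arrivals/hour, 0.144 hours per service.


Offered load a = lambda * E[S] = 27.8 * 0.144 = 4.0 Erlangs

4.0 Erlangs


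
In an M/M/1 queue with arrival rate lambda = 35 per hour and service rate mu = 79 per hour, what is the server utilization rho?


rho = lambda/mu = 35/79 = 0.443

0.443


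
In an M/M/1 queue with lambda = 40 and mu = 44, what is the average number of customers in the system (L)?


rho = 40/44; L = rho/(1-rho) = 10.0

10.0


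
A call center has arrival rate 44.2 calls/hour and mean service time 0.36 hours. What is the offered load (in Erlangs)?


Offered load a = lambda * E[S] = 44.2 * 0.36 = 15.91 Erlangs

15.91 Erlangs


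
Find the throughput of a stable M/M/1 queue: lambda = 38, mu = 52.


For a stable queue (lambda < mu), throughput = lambda = 38 per hour

38 per hour


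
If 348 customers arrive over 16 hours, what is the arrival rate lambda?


lambda = total arrivals / time = 348 / 16 = 21.75 per hour

21.75 per hour


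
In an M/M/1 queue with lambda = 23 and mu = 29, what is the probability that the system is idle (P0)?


P0 = 1 - rho = 1 - 23/29 = 0.2069

0.2069


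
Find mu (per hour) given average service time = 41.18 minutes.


mu = 60 / avg_service_time = 60 / 41.18 = 1.46 per hour

1.46 per hour


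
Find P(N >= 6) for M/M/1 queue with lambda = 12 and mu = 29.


P(N >= 6) = rho^6 = (12/29)^6 = 0.005

0.005


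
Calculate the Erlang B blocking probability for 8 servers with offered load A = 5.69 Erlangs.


B(N,A) = (A^N/N!) / sum(A^k/k!, k=0..N) with N=8, A=5.69 = 0.1049

0.1049


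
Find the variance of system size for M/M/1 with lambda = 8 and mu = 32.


rho = 8/32; Var(N) = rho/(1-rho)^2 = 0.44

0.44


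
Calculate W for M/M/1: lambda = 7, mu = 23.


W = 1/(mu - lambda) = 1/(23 - 7) = 0.0625 hours

0.0625 hours


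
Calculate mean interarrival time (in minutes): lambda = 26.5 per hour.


Mean interarrival time = 60/lambda = 60/26.5 = 2.26 minutes

2.26 minutes


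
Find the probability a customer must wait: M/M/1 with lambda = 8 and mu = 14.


P(wait) = rho = lambda/mu = 8/14 = 0.5714

0.5714


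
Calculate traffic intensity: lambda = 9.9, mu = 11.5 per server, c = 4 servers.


rho = lambda / (c * mu) = 9.9 / (4 * 11.5) = 0.2152

0.2152


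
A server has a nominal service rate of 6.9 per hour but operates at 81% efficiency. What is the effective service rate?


Effective rate = mu * efficiency = 6.9 * 0.81 = 5.59 per hour

5.59 per hour


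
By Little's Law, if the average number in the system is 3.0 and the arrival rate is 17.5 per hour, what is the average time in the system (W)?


W = L / lambda = 3.0 / 17.5 = 0.1714 hours

0.1714 hours


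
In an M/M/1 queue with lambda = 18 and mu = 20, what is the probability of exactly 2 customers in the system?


rho = 18/20; P(n) = (1-rho)*rho^n = (1-18/20)*(18/20)^2 = 0.081

0.081


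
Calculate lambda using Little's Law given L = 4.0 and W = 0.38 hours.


lambda = L / W = 4.0 / 0.38 = 10.53 per hour

10.53 per hour


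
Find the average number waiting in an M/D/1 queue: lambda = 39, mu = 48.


M/D/1: Lq = rho^2 / (2*(1-rho)) where rho = 39/48; Lq = 1.76

1.76


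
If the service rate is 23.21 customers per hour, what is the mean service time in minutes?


Mean service time = 60/mu = 60/23.21 = 2.59 minutes

2.59 minutes


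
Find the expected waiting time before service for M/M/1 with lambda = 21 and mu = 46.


rho = 21/46; Wq = rho/(mu - lambda) = 0.0183 hours

0.0183 hours


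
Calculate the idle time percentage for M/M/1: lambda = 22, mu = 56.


Idle fraction = (1 - rho) * 100 = (1 - 22/56) * 100 = 60.7%

60.7%


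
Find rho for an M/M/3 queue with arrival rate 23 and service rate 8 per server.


rho = lambda/(c*mu) = 23/(3*8) = 0.9583

0.9583


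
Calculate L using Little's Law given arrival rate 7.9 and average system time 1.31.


L = lambda * W = 7.9 * 1.31 = 10.35

10.35


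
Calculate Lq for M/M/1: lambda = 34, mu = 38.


rho = 34/38; Lq = rho^2/(1-rho) = 7.61

7.61


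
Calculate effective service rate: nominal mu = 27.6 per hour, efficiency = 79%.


Effective rate = mu * efficiency = 27.6 * 0.79 = 21.8 per hour

21.8 per hour


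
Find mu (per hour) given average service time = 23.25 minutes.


mu = 60 / avg_service_time = 60 / 23.25 = 2.58 per hour

2.58 per hour


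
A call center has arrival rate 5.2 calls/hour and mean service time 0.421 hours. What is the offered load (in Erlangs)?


Offered load a = lambda * E[S] = 5.2 * 0.421 = 2.19 Erlangs

2.19 Erlangs


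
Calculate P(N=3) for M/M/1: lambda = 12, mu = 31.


rho = 12/31; P(n) = (1-rho)*rho^n = (1-12/31)*(12/31)^3 = 0.0356

0.0356


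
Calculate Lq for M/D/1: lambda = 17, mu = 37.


M/D/1: Lq = rho^2 / (2*(1-rho)) where rho = 17/37; Lq = 0.2

0.2


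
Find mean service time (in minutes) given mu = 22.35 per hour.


Mean service time = 60/mu = 60/22.35 = 2.68 minutes

2.68 minutes


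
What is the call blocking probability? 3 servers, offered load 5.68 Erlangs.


B(N,A) = (A^N/N!) / sum(A^k/k!, k=0..N) with N=3, A=5.68 = 0.5724

0.5724


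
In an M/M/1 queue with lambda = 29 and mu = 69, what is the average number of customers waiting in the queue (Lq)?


rho = 29/69; Lq = rho^2/(1-rho) = 0.3

0.3


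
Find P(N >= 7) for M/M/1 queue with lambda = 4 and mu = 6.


P(N >= 7) = rho^7 = (4/6)^7 = 0.0585

0.0585


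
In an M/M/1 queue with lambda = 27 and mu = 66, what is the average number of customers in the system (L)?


rho = 27/66; L = rho/(1-rho) = 0.69

0.69


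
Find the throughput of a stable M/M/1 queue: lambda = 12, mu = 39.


For a stable queue (lambda < mu), throughput = lambda = 12 per hour

12 per hour


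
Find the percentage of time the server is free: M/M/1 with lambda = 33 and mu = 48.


Idle fraction = (1 - rho) * 100 = (1 - 33/48) * 100 = 31.3%

31.3%


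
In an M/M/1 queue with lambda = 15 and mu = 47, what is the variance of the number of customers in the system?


rho = 15/47; Var(N) = rho/(1-rho)^2 = 0.69

0.69


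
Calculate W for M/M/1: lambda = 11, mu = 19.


W = 1/(mu - lambda) = 1/(19 - 11) = 0.125 hours

0.125 hours


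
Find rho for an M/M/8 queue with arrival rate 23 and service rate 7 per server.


rho = lambda/(c*mu) = 23/(8*7) = 0.4107

0.4107


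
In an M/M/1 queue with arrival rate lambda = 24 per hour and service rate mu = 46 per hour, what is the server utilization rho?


rho = lambda/mu = 24/46 = 0.5217

0.5217


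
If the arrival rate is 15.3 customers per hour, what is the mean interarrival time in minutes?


Mean interarrival time = 60/lambda = 60/15.3 = 3.92 minutes

3.92 minutes


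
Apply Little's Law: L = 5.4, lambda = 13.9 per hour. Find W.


W = L / lambda = 5.4 / 13.9 = 0.3885 hours

0.3885 hours


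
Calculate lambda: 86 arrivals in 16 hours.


lambda = total arrivals / time = 86 / 16 = 5.38 per hour

5.38 per hour


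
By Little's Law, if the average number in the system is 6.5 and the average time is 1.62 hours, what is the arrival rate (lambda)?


lambda = L / W = 6.5 / 1.62 = 4.01 per hour

4.01 per hour


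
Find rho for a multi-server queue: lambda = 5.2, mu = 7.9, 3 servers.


rho = lambda / (c * mu) = 5.2 / (3 * 7.9) = 0.2194

0.2194


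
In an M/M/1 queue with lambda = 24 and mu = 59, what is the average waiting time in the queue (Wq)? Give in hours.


rho = 24/59; Wq = rho/(mu - lambda) = 0.0116 hours

0.0116 hours


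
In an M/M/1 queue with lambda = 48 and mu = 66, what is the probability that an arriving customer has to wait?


P(wait) = rho = lambda/mu = 48/66 = 0.7273

0.7273


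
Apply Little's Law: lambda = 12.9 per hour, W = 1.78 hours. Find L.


L = lambda * W = 12.9 * 1.78 = 22.96

22.96


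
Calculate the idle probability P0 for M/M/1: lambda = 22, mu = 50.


P0 = 1 - rho = 1 - 22/50 = 0.56

0.56


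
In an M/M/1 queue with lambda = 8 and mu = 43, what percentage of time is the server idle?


Idle fraction = (1 - rho) * 100 = (1 - 8/43) * 100 = 81.4%

81.4%


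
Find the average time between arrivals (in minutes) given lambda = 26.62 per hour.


Mean interarrival time = 60/lambda = 60/26.62 = 2.25 minutes

2.25 minutes


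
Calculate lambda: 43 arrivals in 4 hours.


lambda = total arrivals / time = 43 / 4 = 10.75 per hour

10.75 per hour


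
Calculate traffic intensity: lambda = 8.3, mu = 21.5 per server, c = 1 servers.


rho = lambda / (c * mu) = 8.3 / (1 * 21.5) = 0.386

0.386


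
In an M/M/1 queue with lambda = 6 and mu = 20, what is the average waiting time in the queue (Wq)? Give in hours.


rho = 6/20; Wq = rho/(mu - lambda) = 0.0214 hours

0.0214 hours


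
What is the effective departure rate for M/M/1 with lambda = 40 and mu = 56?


For a stable queue (lambda < mu), throughput = lambda = 40 per hour

40 per hour


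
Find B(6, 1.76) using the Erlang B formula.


B(N,A) = (A^N/N!) / sum(A^k/k!, k=0..N) with N=6, A=1.76 = 0.0071

0.0071


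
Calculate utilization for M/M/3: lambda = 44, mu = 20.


rho = lambda/(c*mu) = 44/(3*20) = 0.7333

0.7333


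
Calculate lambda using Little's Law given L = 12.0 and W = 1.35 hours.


lambda = L / W = 12.0 / 1.35 = 8.89 per hour

8.89 per hour


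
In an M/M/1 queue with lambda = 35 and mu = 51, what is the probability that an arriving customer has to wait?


P(wait) = rho = lambda/mu = 35/51 = 0.6863

0.6863


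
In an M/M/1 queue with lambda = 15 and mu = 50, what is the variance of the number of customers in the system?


rho = 15/50; Var(N) = rho/(1-rho)^2 = 0.61

0.61


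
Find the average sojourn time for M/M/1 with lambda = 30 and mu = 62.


W = 1/(mu - lambda) = 1/(62 - 30) = 0.0313 hours

0.0313 hours


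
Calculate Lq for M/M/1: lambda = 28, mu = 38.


rho = 28/38; Lq = rho^2/(1-rho) = 2.06

2.06


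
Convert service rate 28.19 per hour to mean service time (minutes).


Mean service time = 60/mu = 60/28.19 = 2.13 minutes

2.13 minutes


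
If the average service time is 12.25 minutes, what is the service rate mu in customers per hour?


mu = 60 / avg_service_time = 60 / 12.25 = 4.9 per hour

4.9 per hour


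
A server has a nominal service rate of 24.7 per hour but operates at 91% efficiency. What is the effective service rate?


Effective rate = mu * efficiency = 24.7 * 0.91 = 22.48 per hour

22.48 per hour


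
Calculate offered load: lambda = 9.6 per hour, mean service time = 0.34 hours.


Offered load a = lambda * E[S] = 9.6 * 0.34 = 3.26 Erlangs

3.26 Erlangs


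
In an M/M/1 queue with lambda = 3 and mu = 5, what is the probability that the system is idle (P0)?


P0 = 1 - rho = 1 - 3/5 = 0.4

0.4


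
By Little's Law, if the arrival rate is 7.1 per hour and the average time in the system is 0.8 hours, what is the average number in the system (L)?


L = lambda * W = 7.1 * 0.8 = 5.68

5.68


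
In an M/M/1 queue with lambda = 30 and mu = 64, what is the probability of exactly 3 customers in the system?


rho = 30/64; P(n) = (1-rho)*rho^n = (1-30/64)*(30/64)^3 = 0.0547

0.0547


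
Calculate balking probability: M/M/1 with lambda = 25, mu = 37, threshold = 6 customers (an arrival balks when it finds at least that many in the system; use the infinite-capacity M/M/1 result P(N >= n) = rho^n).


P(N >= 6) = rho^6 = (25/37)^6 = 0.0952

0.0952


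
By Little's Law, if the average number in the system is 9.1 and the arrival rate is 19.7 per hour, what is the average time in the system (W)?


W = L / lambda = 9.1 / 19.7 = 0.4619 hours

0.4619 hours


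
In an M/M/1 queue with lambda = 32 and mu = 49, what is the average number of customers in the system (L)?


rho = 32/49; L = rho/(1-rho) = 1.88

1.88


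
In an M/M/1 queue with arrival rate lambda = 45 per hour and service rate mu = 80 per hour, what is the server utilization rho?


rho = lambda/mu = 45/80 = 0.5625

0.5625


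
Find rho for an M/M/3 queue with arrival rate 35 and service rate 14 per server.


rho = lambda/(c*mu) = 35/(3*14) = 0.8333

0.8333


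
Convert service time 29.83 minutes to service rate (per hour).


mu = 60 / avg_service_time = 60 / 29.83 = 2.01 per hour

2.01 per hour


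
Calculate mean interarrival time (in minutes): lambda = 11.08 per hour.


Mean interarrival time = 60/lambda = 60/11.08 = 5.42 minutes

5.42 minutes


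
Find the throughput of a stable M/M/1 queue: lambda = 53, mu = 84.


For a stable queue (lambda < mu), throughput = lambda = 53 per hour

53 per hour


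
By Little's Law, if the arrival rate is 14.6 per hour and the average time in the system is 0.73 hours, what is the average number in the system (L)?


L = lambda * W = 14.6 * 0.73 = 10.66

10.66


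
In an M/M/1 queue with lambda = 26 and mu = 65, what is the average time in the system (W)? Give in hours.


W = 1/(mu - lambda) = 1/(65 - 26) = 0.0256 hours

0.0256 hours


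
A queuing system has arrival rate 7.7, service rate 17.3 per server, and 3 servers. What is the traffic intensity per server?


rho = lambda / (c * mu) = 7.7 / (3 * 17.3) = 0.1484

0.1484


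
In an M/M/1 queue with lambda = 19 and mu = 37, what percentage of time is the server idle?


Idle fraction = (1 - rho) * 100 = (1 - 19/37) * 100 = 48.6%

48.6%


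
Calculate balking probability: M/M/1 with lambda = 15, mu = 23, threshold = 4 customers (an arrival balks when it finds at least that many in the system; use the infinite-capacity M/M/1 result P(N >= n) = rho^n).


P(N >= 4) = rho^4 = (15/23)^4 = 0.1809

0.1809


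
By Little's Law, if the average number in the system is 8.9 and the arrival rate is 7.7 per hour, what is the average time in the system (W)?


W = L / lambda = 8.9 / 7.7 = 1.1558 hours

1.1558 hours


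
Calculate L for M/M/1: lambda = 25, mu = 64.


rho = 25/64; L = rho/(1-rho) = 0.64

0.64


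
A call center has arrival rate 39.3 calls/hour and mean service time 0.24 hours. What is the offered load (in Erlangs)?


Offered load a = lambda * E[S] = 39.3 * 0.24 = 9.43 Erlangs

9.43 Erlangs


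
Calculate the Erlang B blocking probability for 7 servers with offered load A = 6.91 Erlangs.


B(N,A) = (A^N/N!) / sum(A^k/k!, k=0..N) with N=7, A=6.91 = 0.2433

0.2433


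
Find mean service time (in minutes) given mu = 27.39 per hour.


Mean service time = 60/mu = 60/27.39 = 2.19 minutes

2.19 minutes


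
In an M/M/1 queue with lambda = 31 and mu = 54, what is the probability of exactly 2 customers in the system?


rho = 31/54; P(n) = (1-rho)*rho^n = (1-31/54)*(31/54)^2 = 0.1404

0.1404


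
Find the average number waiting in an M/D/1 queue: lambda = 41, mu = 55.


M/D/1: Lq = rho^2 / (2*(1-rho)) where rho = 41/55; Lq = 1.09

1.09


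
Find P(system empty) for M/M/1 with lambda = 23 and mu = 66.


P0 = 1 - rho = 1 - 23/66 = 0.6515

0.6515


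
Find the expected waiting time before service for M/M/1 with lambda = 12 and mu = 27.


rho = 12/27; Wq = rho/(mu - lambda) = 0.0296 hours

0.0296 hours


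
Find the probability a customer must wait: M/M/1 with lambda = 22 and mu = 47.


P(wait) = rho = lambda/mu = 22/47 = 0.4681

0.4681


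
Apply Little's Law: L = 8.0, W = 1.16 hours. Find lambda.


lambda = L / W = 8.0 / 1.16 = 6.9 per hour

6.9 per hour


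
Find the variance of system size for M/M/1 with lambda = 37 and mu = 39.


rho = 37/39; Var(N) = rho/(1-rho)^2 = 360.75

360.75


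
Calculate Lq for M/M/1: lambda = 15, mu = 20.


rho = 15/20; Lq = rho^2/(1-rho) = 2.25

2.25


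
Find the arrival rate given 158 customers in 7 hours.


lambda = total arrivals / time = 158 / 7 = 22.57 per hour

22.57 per hour


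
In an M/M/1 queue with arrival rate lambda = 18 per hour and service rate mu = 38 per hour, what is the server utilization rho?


rho = lambda/mu = 18/38 = 0.4737

0.4737


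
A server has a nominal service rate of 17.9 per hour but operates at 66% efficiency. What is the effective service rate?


Effective rate = mu * efficiency = 17.9 * 0.66 = 11.81 per hour

11.81 per hour


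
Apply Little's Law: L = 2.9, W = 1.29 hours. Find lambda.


lambda = L / W = 2.9 / 1.29 = 2.25 per hour

2.25 per hour


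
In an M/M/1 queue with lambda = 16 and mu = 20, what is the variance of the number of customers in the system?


rho = 16/20; Var(N) = rho/(1-rho)^2 = 20.0

20.0


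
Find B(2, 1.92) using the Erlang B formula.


B(N,A) = (A^N/N!) / sum(A^k/k!, k=0..N) with N=2, A=1.92 = 0.387

0.387


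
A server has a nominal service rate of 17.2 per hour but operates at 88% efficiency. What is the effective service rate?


Effective rate = mu * efficiency = 17.2 * 0.88 = 15.14 per hour

15.14 per hour


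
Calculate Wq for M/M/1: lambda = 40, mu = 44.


rho = 40/44; Wq = rho/(mu - lambda) = 0.2273 hours

0.2273 hours


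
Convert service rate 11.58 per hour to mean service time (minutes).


Mean service time = 60/mu = 60/11.58 = 5.18 minutes

5.18 minutes


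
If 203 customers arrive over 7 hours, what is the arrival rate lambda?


lambda = total arrivals / time = 203 / 7 = 29.0 per hour

29.0 per hour


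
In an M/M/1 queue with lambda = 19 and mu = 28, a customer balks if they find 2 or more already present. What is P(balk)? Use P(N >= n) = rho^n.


P(N >= 2) = rho^2 = (19/28)^2 = 0.4605

0.4605


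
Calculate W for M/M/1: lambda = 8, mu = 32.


W = 1/(mu - lambda) = 1/(32 - 8) = 0.0417 hours

0.0417 hours


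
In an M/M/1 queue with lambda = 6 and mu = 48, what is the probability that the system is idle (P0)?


P0 = 1 - rho = 1 - 6/48 = 0.875

0.875


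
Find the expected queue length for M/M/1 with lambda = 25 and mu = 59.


rho = 25/59; Lq = rho^2/(1-rho) = 0.31

0.31


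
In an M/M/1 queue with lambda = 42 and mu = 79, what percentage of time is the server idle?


Idle fraction = (1 - rho) * 100 = (1 - 42/79) * 100 = 46.8%

46.8%


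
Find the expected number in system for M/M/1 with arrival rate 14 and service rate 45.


rho = 14/45; L = rho/(1-rho) = 0.45

0.45


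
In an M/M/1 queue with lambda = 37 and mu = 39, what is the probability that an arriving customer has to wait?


P(wait) = rho = lambda/mu = 37/39 = 0.9487

0.9487


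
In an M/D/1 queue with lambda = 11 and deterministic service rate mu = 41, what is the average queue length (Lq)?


M/D/1: Lq = rho^2 / (2*(1-rho)) where rho = 11/41; Lq = 0.05

0.05


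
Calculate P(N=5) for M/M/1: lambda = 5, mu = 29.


rho = 5/29; P(n) = (1-rho)*rho^n = (1-5/29)*(5/29)^5 = 0.0001

0.0001


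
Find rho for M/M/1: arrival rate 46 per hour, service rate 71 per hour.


rho = lambda/mu = 46/71 = 0.6479

0.6479


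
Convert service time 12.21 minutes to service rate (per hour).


mu = 60 / avg_service_time = 60 / 12.21 = 4.91 per hour

4.91 per hour


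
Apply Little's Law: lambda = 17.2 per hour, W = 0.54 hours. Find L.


L = lambda * W = 17.2 * 0.54 = 9.29

9.29


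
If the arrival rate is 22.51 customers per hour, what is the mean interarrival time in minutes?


Mean interarrival time = 60/lambda = 60/22.51 = 2.67 minutes

2.67 minutes


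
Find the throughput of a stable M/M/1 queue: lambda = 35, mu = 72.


For a stable queue (lambda < mu), throughput = lambda = 35 per hour

35 per hour


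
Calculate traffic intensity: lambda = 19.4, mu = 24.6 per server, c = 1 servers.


rho = lambda / (c * mu) = 19.4 / (1 * 24.6) = 0.7886

0.7886


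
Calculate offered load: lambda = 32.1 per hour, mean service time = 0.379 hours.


Offered load a = lambda * E[S] = 32.1 * 0.379 = 12.17 Erlangs

12.17 Erlangs


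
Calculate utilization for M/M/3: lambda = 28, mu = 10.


rho = lambda/(c*mu) = 28/(3*10) = 0.9333

0.9333


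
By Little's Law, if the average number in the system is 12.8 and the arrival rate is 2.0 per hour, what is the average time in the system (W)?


W = L / lambda = 12.8 / 2.0 = 6.4 hours

6.4 hours


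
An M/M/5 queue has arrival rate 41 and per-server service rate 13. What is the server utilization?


rho = lambda/(c*mu) = 41/(5*13) = 0.6308

0.6308


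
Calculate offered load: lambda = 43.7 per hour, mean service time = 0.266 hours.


Offered load a = lambda * E[S] = 43.7 * 0.266 = 11.62 Erlangs

11.62 Erlangs


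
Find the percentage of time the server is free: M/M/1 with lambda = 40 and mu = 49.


Idle fraction = (1 - rho) * 100 = (1 - 40/49) * 100 = 18.4%

18.4%


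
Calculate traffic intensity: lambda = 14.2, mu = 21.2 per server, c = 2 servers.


rho = lambda / (c * mu) = 14.2 / (2 * 21.2) = 0.3349

0.3349


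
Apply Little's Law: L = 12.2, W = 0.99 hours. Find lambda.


lambda = L / W = 12.2 / 0.99 = 12.32 per hour

12.32 per hour


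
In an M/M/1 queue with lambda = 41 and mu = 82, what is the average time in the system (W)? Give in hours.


W = 1/(mu - lambda) = 1/(82 - 41) = 0.0244 hours

0.0244 hours


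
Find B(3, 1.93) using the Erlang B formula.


B(N,A) = (A^N/N!) / sum(A^k/k!, k=0..N) with N=3, A=1.93 = 0.2

0.2


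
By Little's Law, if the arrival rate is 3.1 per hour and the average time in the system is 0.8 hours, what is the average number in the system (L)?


L = lambda * W = 3.1 * 0.8 = 2.48

2.48


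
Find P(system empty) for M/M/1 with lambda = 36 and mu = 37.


P0 = 1 - rho = 1 - 36/37 = 0.027

0.027


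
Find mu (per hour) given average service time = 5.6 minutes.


mu = 60 / avg_service_time = 60 / 5.6 = 10.71 per hour

10.71 per hour


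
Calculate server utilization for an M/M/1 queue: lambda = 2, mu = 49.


rho = lambda/mu = 2/49 = 0.0408

0.0408


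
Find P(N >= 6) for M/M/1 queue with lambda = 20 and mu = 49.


P(N >= 6) = rho^6 = (20/49)^6 = 0.0046

0.0046


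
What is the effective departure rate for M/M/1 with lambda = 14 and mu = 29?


For a stable queue (lambda < mu), throughput = lambda = 14 per hour

14 per hour


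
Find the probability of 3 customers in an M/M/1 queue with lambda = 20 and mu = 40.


rho = 20/40; P(n) = (1-rho)*rho^n = (1-20/40)*(20/40)^3 = 0.0625

0.0625


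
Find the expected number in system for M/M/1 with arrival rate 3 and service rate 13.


rho = 3/13; L = rho/(1-rho) = 0.3

0.3


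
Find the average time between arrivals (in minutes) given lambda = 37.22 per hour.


Mean interarrival time = 60/lambda = 60/37.22 = 1.61 minutes

1.61 minutes


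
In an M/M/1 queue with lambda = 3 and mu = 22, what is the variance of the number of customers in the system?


rho = 3/22; Var(N) = rho/(1-rho)^2 = 0.18

0.18


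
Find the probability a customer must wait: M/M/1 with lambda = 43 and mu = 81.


P(wait) = rho = lambda/mu = 43/81 = 0.5309

0.5309


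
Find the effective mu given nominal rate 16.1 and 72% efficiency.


Effective rate = mu * efficiency = 16.1 * 0.72 = 11.59 per hour

11.59 per hour


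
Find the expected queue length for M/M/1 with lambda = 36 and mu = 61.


rho = 36/61; Lq = rho^2/(1-rho) = 0.85

0.85


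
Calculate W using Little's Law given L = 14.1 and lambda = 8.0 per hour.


W = L / lambda = 14.1 / 8.0 = 1.7625 hours

1.7625 hours


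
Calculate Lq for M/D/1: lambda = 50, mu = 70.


M/D/1: Lq = rho^2 / (2*(1-rho)) where rho = 50/70; Lq = 0.89

0.89


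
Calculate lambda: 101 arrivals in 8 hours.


lambda = total arrivals / time = 101 / 8 = 12.63 per hour

12.63 per hour


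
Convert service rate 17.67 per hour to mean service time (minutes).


Mean service time = 60/mu = 60/17.67 = 3.4 minutes

3.4 minutes


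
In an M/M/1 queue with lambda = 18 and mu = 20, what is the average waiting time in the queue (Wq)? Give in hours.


rho = 18/20; Wq = rho/(mu - lambda) = 0.45 hours

0.45 hours


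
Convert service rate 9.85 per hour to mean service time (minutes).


Mean service time = 60/mu = 60/9.85 = 6.09 minutes

6.09 minutes


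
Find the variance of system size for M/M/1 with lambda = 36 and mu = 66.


rho = 36/66; Var(N) = rho/(1-rho)^2 = 2.64

2.64


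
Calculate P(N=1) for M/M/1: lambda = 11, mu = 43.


rho = 11/43; P(n) = (1-rho)*rho^n = (1-11/43)*(11/43)^1 = 0.1904

0.1904


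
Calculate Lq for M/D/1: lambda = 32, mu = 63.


M/D/1: Lq = rho^2 / (2*(1-rho)) where rho = 32/63; Lq = 0.26

0.26


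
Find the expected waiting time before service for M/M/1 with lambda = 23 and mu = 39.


rho = 23/39; Wq = rho/(mu - lambda) = 0.0369 hours

0.0369 hours


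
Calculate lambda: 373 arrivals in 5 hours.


lambda = total arrivals / time = 373 / 5 = 74.6 per hour

74.6 per hour


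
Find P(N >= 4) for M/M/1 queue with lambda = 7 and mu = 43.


P(N >= 4) = rho^4 = (7/43)^4 = 0.0007

0.0007


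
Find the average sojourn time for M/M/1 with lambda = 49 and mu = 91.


W = 1/(mu - lambda) = 1/(91 - 49) = 0.0238 hours

0.0238 hours
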